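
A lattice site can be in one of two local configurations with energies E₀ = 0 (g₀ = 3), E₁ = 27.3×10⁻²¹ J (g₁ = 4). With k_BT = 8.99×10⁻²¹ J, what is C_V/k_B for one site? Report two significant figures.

Eᵢ/kT = 0, 3.037.
Z = Σ gᵢe^(−Eᵢ/kT) = 3·e^(−0) + 4·e^(−3.037) = 3.000 + 0.1919 = 3.192.
⟨E⟩ = 1.641, ⟨E²⟩ = 44.81.
C_V/k_B = (⟨E²⟩ − ⟨E⟩²)/(kT)² = (44.81 − 2.693)/80.82 = 0.52.

0.52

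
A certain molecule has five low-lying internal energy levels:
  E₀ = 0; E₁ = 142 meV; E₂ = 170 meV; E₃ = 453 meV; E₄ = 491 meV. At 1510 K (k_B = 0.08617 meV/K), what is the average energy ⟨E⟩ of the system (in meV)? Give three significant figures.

k_BT = 0.08617 × 1510 K = 130.12 meV.
Eᵢ/kT = 0, 1.0913, 1.3065, 3.4814, 3.7734.
Z = Σ e^(−Eᵢ/kT) = e^(−0) + e^(−1.0913) + e^(−1.3065) + e^(−3.4814) + e^(−3.7734) = 1.0000 + 0.33578 + 0.27077 + 0.030764 + 0.022974 = 1.6603.
⟨E⟩ = Σ Eᵢ e^(−Eᵢ/kT) / Z = (0·1.0000 + 142·0.33578 + 170·0.27077 + 453·0.030764 + 491·0.022974) / 1.6603 = 71.6 meV.

71.6 meV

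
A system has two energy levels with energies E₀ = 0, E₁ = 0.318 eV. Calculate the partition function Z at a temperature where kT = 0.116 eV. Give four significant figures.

Eᵢ/kT = 0, 2.74138.
Z = Σ e^(−Eᵢ/kT) = e^(−0) + e^(−2.74138) = 1.00000 + 0.0644813 = 1.06448.

Z = 1.064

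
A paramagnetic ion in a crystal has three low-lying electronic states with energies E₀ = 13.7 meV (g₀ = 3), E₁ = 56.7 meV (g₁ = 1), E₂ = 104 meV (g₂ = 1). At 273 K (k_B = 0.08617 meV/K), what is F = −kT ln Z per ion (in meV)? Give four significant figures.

k_BT = 0.08617 × 273 K = 23.5244 meV.
Eᵢ/kT = 0.582374, 2.41026, 4.42094.
Z = Σ gᵢe^(−Eᵢ/kT) = 3·e^(−0.582374) + 1·e^(−2.41026) + 1·e^(−4.42094) = 1.67571 + 0.0897919 + 0.0120229 = 1.77752.
F = −kT ln Z = −23.5244 × ln(1.77752) = −23.5244 × 0.575219 = -13.53 meV.

-13.53 meV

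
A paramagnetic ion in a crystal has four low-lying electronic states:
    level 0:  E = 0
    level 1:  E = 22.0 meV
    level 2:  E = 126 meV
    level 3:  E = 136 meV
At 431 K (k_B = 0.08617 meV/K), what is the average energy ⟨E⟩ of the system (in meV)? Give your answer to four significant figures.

12.34 meV

k_BT = 0.08617 × 431 K = 37.1393 meV.
Eᵢ/kT = 0, 0.592364, 3.39263, 3.66189.
Z = Σ e^(−Eᵢ/kT) = e^(−0) + e^(−0.592364) + e^(−3.39263) + e^(−3.66189) = 1.00000 + 0.553018 + 0.0336201 + 0.0256839 = 1.61232.
⟨E⟩ = Σ Eᵢ e^(−Eᵢ/kT) / Z = (0·1.00000 + 22.0·0.553018 + 126·0.0336201 + 136·0.0256839) / 1.61232 = 12.34 meV.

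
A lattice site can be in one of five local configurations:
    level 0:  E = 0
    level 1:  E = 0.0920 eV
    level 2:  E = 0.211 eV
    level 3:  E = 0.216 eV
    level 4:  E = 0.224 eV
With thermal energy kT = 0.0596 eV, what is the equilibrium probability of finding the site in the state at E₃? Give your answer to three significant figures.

Eᵢ/kT = 0, 1.5436, 3.5403, 3.6242, 3.7584.
Z = Σ e^(−Eᵢ/kT) = e^(−0) + e^(−1.5436) + e^(−3.5403) + e^(−3.6242) + e^(−3.7584) = 1.0000 + 0.21361 + 0.029005 + 0.026670 + 0.023321 = 1.2926.
P₃ = e^(−E₃/kT) / Z = 0.026670/1.2926 = 0.0206.

0.0206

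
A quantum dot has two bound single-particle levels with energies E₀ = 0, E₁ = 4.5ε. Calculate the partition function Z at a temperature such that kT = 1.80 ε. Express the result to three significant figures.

Eᵢ/kT = 0, 2.5000.
Z = Σ e^(−Eᵢ/kT) = e^(−0) + e^(−2.5000) = 1.0000 + 0.082085 = 1.0821.

Z = 1.08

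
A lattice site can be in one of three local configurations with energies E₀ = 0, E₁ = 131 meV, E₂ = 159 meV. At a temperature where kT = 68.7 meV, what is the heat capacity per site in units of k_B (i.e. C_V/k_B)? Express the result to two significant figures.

Eᵢ/kT = 0, 1.907, 2.314.
Z = Σ e^(−Eᵢ/kT) = e^(−0) + e^(−1.907) + e^(−2.314) = 1.000 + 0.1485 + 0.09886 = 1.247.
⟨E⟩ = 28.21 meV, ⟨E²⟩ = 4048 meV².
C_V/k_B = (⟨E²⟩ − ⟨E⟩²)/(kT)² = (4048 − 795.8)/4720 = 0.69.

0.69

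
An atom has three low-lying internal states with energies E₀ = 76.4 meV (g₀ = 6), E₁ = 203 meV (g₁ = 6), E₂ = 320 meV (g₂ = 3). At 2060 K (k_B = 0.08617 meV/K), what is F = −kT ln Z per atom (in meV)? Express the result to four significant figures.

-326.9 meV

k_BT = 0.08617 × 2060 K = 177.510 meV.
Eᵢ/kT = 0.430398, 1.14360, 1.80272.
Z = Σ gᵢe^(−Eᵢ/kT) = 6·e^(−0.430398) + 6·e^(−1.14360) + 3·e^(−1.80272) = 3.90150 + 1.91202 + 0.494550 = 6.30807.
F = −kT ln Z = −177.510 × ln(6.30807) = −177.510 × 1.84183 = -326.9 meV.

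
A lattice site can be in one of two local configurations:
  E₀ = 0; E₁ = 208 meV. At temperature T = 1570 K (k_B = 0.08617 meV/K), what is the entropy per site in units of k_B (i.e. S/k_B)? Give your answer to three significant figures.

0.467

k_BT = 0.08617 × 1570 K = 135.29 meV.
Eᵢ/kT = 0, 1.5374.
Z = Σ e^(−Eᵢ/kT) = e^(−0) + e^(−1.5374) = 1.0000 + 0.21494 = 1.2149.
⟨E⟩ = Σ EᵢPᵢ = 36.799 meV.
S/k_B = ln Z + ⟨E⟩/kT = ln(1.2149) + 36.799/135.29 = 0.19466 + 0.27200 = 0.467.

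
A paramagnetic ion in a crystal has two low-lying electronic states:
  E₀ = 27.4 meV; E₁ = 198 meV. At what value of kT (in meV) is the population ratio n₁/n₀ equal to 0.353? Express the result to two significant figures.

160 meV

n₁/n₀ = exp[−(E₁−E₀)/kT] = 0.353.
⇒ (E₁−E₀)/kT = ln(1/0.353) = ln(2.833) = 1.041.
kT = 170.6 meV / 1.041 = 160 meV.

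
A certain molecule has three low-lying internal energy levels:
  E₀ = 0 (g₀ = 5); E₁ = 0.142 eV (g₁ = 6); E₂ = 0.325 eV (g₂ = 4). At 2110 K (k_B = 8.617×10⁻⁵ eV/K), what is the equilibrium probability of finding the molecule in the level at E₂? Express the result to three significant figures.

0.0795

k_BT = 8.617×10⁻⁵ × 2110 K = 0.18182 eV.
Eᵢ/kT = 0, 0.78099, 1.7875.
Z = Σ gᵢe^(−Eᵢ/kT) = 5·e^(−0) + 6·e^(−0.78099) + 4·e^(−1.7875) = 5.0000 + 2.7477 + 0.66951 = 8.4172.
P₂ = g₂ e^(−E₂/kT) / Z = 0.66951/8.4172 = 0.0795.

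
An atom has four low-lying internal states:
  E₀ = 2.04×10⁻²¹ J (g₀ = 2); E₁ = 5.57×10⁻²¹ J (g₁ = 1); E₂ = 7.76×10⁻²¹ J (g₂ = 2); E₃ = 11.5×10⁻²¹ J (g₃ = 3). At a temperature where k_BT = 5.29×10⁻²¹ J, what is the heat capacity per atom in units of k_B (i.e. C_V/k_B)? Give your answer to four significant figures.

Eᵢ/kT = 0.385633, 1.05293, 1.46692, 2.17391.
Z = Σ gᵢe^(−Eᵢ/kT) = 2·e^(−0.385633) + 1·e^(−1.05293) + 2·e^(−1.46692) + 3·e^(−2.17391) = 1.36004 + 0.348914 + 0.461269 + 0.341196 = 2.51142.
⟨E⟩ = 4.86622, ⟨E²⟩ = 35.5913.
C_V/k_B = (⟨E²⟩ − ⟨E⟩²)/(kT)² = (35.5913 − 23.6801)/27.9841 = 0.4256.

0.4256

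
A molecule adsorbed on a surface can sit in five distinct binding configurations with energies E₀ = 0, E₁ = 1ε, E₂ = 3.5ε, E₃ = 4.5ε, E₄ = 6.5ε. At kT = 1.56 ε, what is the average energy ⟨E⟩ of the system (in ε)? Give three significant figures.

Eᵢ/kT = 0, 0.64103, 2.2436, 2.8846, 4.1667.
Z = Σ e^(−Eᵢ/kT) = e^(−0) + e^(−0.64103) + e^(−2.2436) + e^(−2.8846) + e^(−4.1667) = 1.0000 + 0.52675 + 0.10608 + 0.055877 + 0.015503 = 1.7042.
⟨E⟩ = Σ Eᵢ e^(−Eᵢ/kT) / Z = (0·1.0000 + 1·0.52675 + 3.5·0.10608 + 4.5·0.055877 + 6.5·0.015503) / 1.7042 = 0.734 ε.

0.734 ε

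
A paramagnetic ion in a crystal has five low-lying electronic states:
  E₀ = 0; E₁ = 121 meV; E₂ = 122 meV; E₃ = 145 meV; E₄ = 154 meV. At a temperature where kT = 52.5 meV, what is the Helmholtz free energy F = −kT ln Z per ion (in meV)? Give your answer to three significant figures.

-14.3 meV

Eᵢ/kT = 0, 2.3048, 2.3238, 2.7619, 2.9333.
Z = Σ e^(−Eᵢ/kT) = e^(−0) + e^(−2.3048) + e^(−2.3238) + e^(−2.7619) + e^(−2.9333) = 1.0000 + 0.099779 + 0.097901 + 0.063172 + 0.053221 = 1.3141.
F = −kT ln Z = −52.5 × ln(1.3141) = −52.5 × 0.27315 = -14.3 meV.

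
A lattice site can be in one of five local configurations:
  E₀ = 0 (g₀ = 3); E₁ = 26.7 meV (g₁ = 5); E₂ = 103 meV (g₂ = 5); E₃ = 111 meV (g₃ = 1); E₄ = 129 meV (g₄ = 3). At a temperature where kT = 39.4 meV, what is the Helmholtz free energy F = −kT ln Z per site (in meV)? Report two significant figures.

-71 meV

Eᵢ/kT = 0, 0.6777, 2.614, 2.817, 3.274.
Z = Σ gᵢe^(−Eᵢ/kT) = 3·e^(−0) + 5·e^(−0.6777) + 5·e^(−2.614) + 1·e^(−2.817) + 3·e^(−3.274) = 3.000 + 2.539 + 0.3662 + 0.05979 + 0.1136 = 6.079.
F = −kT ln Z = −39.4 × ln(6.079) = −39.4 × 1.805 = -71 meV.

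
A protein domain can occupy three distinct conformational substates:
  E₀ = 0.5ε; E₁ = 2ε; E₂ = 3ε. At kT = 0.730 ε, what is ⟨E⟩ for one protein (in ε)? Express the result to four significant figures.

0.7357 ε

Eᵢ/kT = 0.684932, 2.73973, 4.10959.
Z = Σ e^(−Eᵢ/kT) = e^(−0.684932) + e^(−2.73973) + e^(−4.10959) = 0.504125 + 0.0645878 + 0.0164145 = 0.585127.
⟨E⟩ = Σ Eᵢ e^(−Eᵢ/kT) / Z = (0.5·0.504125 + 2·0.0645878 + 3·0.0164145) / 0.585127 = 0.7357 ε.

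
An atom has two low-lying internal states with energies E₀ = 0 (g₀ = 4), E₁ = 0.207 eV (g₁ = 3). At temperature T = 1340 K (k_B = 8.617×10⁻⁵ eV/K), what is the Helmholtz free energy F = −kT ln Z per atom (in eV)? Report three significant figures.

-0.174 eV

k_BT = 8.617×10⁻⁵ × 1340 K = 0.11547 eV.
Eᵢ/kT = 0, 1.7927.
Z = Σ gᵢe^(−Eᵢ/kT) = 4·e^(−0) + 3·e^(−1.7927) = 4.0000 + 0.49953 = 4.4995.
F = −kT ln Z = −0.11547 × ln(4.4995) = −0.11547 × 1.5040 = -0.174 eV.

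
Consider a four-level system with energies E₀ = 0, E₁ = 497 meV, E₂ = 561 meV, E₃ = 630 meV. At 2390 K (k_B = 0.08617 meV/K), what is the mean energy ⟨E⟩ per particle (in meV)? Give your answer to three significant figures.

k_BT = 0.08617 × 2390 K = 205.95 meV.
Eᵢ/kT = 0, 2.4132, 2.7240, 3.0590.
Z = Σ e^(−Eᵢ/kT) = e^(−0) + e^(−2.4132) + e^(−2.7240) + e^(−3.0590) = 1.0000 + 0.089528 + 0.065612 + 0.046935 = 1.2021.
⟨E⟩ = Σ Eᵢ e^(−Eᵢ/kT) / Z = (0·1.0000 + 497·0.089528 + 561·0.065612 + 630·0.046935) / 1.2021 = 92.2 meV.

92.2 meV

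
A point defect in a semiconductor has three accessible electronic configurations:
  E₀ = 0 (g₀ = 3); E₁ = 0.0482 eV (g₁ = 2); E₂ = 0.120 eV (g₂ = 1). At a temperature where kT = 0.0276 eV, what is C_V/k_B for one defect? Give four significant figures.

0.3500

Eᵢ/kT = 0, 1.74638, 4.34783.
Z = Σ gᵢe^(−Eᵢ/kT) = 3·e^(−0) + 2·e^(−1.74638) + 1·e^(−4.34783) = 3.00000 + 0.348808 + 0.0129349 = 3.36174.
⟨E⟩ = 0.00546287 eV, ⟨E²⟩ = 0.000296462 eV².
C_V/k_B = (⟨E²⟩ − ⟨E⟩²)/(kT)² = (0.000296462 − 0.0000298429)/0.000761760 = 0.3500.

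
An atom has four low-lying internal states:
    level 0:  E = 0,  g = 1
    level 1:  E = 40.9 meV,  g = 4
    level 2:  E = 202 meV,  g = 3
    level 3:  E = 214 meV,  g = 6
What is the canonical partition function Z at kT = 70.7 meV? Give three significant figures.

Z = 3.71

Eᵢ/kT = 0, 0.57850, 2.8571, 3.0269.
Z = Σ gᵢe^(−Eᵢ/kT) = 1·e^(−0) + 4·e^(−0.57850) + 3·e^(−2.8571) + 6·e^(−3.0269) = 1.0000 + 2.2430 + 0.17231 + 0.29079 = 3.7061.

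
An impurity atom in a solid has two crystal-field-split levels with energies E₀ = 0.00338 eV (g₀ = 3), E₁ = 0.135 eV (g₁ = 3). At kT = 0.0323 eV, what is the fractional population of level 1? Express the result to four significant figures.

Eᵢ/kT = 0.104644, 4.17957.
Z = Σ gᵢe^(−Eᵢ/kT) = 3·e^(−0.104644) + 3·e^(−4.17957) = 2.70194 + 0.0459153 = 2.74786.
P₁ = g₁ e^(−E₁/kT) / Z = 0.0459153/2.74786 = 0.01671.

0.01671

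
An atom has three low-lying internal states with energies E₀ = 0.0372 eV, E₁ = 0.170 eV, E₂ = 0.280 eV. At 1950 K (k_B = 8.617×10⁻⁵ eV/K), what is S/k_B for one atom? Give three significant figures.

k_BT = 8.617×10⁻⁵ × 1950 K = 0.16803 eV.
Eᵢ/kT = 0.22139, 1.0117, 1.6664.
Z = Σ e^(−Eᵢ/kT) = e^(−0.22139) + e^(−1.0117) + e^(−1.6664) = 0.80140 + 0.36360 + 0.18893 = 1.3539.
⟨E⟩ = Σ EᵢPᵢ = 0.10675 eV.
S/k_B = ln Z + ⟨E⟩/kT = ln(1.3539) + 0.10675/0.16803 = 0.30299 + 0.63530 = 0.938.

0.938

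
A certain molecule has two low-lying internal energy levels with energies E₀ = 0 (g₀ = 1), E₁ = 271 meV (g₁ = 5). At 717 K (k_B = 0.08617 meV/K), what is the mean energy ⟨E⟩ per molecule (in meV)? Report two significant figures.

16 meV

k_BT = 0.08617 × 717 K = 61.78 meV.
Eᵢ/kT = 0, 4.387.
Z = Σ gᵢe^(−Eᵢ/kT) = 1·e^(−0) + 5·e^(−4.387) = 1.000 + 0.06219 = 1.062.
⟨E⟩ = Σ Eᵢ gᵢe^(−Eᵢ/kT) / Z = (0·1.000 + 271·0.06219) / 1.062 = 16 meV.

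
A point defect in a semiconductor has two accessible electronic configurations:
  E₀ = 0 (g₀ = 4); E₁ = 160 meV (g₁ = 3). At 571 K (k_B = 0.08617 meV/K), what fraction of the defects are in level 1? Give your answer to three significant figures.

k_BT = 0.08617 × 571 K = 49.203 meV.
Eᵢ/kT = 0, 3.2518.
Z = Σ gᵢe^(−Eᵢ/kT) = 4·e^(−0) + 3·e^(−3.2518) = 4.0000 + 0.11611 = 4.1161.
P₁ = g₁ e^(−E₁/kT) / Z = 0.11611/4.1161 = 0.0282.

0.0282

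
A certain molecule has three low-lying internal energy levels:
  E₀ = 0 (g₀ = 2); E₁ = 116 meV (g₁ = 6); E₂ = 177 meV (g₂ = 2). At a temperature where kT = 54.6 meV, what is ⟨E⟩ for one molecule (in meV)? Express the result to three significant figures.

34.7 meV

Eᵢ/kT = 0, 2.1245, 3.2418.
Z = Σ gᵢe^(−Eᵢ/kT) = 2·e^(−0) + 6·e^(−2.1245) + 2·e^(−3.2418) = 2.0000 + 0.71696 + 0.078187 = 2.7951.
⟨E⟩ = Σ Eᵢ gᵢe^(−Eᵢ/kT) / Z = (0·2.0000 + 116·0.71696 + 177·0.078187) / 2.7951 = 34.7 meV.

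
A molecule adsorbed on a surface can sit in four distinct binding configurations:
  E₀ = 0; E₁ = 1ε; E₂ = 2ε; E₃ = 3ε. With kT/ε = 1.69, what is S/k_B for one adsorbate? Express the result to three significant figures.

1.20

Eᵢ/kT = 0, 0.59172, 1.1834, 1.7751.
Z = Σ e^(−Eᵢ/kT) = e^(−0) + e^(−0.59172) + e^(−1.1834) + e^(−1.7751) = 1.0000 + 0.55337 + 0.30624 + 0.16947 = 2.0291.
⟨E⟩ = Σ EᵢPᵢ = 0.82512 ε.
S/k_B = ln Z + ⟨E⟩/kT = ln(2.0291) + 0.82512/1.69 = 0.70759 + 0.48824 = 1.20.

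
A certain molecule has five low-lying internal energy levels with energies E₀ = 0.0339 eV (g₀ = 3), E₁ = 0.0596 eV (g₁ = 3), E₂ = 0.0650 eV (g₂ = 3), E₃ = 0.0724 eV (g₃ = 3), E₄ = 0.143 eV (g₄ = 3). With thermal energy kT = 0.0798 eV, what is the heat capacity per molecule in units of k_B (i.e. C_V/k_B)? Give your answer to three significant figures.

Eᵢ/kT = 0.42481, 0.74687, 0.81454, 0.90727, 1.7920.
Z = Σ gᵢe^(−Eᵢ/kT) = 3·e^(−0.42481) + 3·e^(−0.74687) + 3·e^(−0.81454) + 3·e^(−0.90727) + 3·e^(−1.7920) = 1.9617 + 1.4215 + 1.3285 + 1.2109 + 0.49988 = 6.4225.
⟨E⟩ = 0.061772 eV, ⟨E²⟩ = 0.0045910 eV².
C_V/k_B = (⟨E²⟩ − ⟨E⟩²)/(kT)² = (0.0045910 − 0.0038158)/0.0063680 = 0.122.

0.122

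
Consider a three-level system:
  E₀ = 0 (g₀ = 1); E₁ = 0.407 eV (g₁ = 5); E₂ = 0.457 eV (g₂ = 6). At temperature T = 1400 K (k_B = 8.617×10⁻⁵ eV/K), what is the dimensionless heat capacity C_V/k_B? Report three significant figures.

k_BT = 8.617×10⁻⁵ × 1400 K = 0.12064 eV.
Eᵢ/kT = 0, 3.3737, 3.7881.
Z = Σ gᵢe^(−Eᵢ/kT) = 1·e^(−0) + 5·e^(−3.3737) + 6·e^(−3.7881) = 1.0000 + 0.17131 + 0.13583 = 1.3071.
⟨E⟩ = 0.10083 eV, ⟨E²⟩ = 0.043413 eV².
C_V/k_B = (⟨E²⟩ − ⟨E⟩²)/(kT)² = (0.043413 − 0.010167)/0.014554 = 2.28.

2.28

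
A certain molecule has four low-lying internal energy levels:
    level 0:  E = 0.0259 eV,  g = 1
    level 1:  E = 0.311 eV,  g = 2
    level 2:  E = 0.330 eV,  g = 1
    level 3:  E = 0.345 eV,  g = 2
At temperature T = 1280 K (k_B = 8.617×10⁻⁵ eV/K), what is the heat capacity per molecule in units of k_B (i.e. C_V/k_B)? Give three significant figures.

1.38

k_BT = 8.617×10⁻⁵ × 1280 K = 0.11030 eV.
Eᵢ/kT = 0.23481, 2.8196, 2.9918, 3.1278.
Z = Σ gᵢe^(−Eᵢ/kT) = 1·e^(−0.23481) + 2·e^(−2.8196) + 1·e^(−2.9918) + 2·e^(−3.1278) = 0.79072 + 0.11926 + 0.050197 + 0.087628 = 1.0478.
⟨E⟩ = 0.099605 eV, ⟨E²⟩ = 0.026686 eV².
C_V/k_B = (⟨E²⟩ − ⟨E⟩²)/(kT)² = (0.026686 − 0.0099212)/0.012166 = 1.38.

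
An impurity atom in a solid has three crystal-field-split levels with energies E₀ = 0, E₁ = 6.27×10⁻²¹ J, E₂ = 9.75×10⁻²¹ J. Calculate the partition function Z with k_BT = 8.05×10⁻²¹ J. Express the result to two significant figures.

Eᵢ/kT = 0, 0.7789, 1.211.
Z = Σ e^(−Eᵢ/kT) = e^(−0) + e^(−0.7789) + e^(−1.211) = 1.000 + 0.4589 + 0.2979 = 1.757.

Z = 1.8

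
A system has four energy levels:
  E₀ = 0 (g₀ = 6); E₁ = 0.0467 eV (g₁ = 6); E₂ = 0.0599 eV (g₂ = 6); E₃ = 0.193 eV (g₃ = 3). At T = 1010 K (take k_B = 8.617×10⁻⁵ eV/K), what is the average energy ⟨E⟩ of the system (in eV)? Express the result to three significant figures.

0.0317 eV

k_BT = 8.617×10⁻⁵ × 1010 K = 0.087032 eV.
Eᵢ/kT = 0, 0.53658, 0.68825, 2.2176.
Z = Σ gᵢe^(−Eᵢ/kT) = 6·e^(−0) + 6·e^(−0.53658) + 6·e^(−0.68825) + 3·e^(−2.2176) = 6.0000 + 3.5085 + 3.0147 + 0.32661 = 12.850.
⟨E⟩ = Σ Eᵢ gᵢe^(−Eᵢ/kT) / Z = (0·6.0000 + 0.0467·3.5085 + 0.0599·3.0147 + 0.193·0.32661) / 12.850 = 0.0317 eV.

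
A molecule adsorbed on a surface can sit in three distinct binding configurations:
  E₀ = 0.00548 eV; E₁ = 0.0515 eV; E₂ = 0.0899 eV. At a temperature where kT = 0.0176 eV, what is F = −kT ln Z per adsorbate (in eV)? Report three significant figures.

Eᵢ/kT = 0.31136, 2.9261, 5.1080.
Z = Σ e^(−Eᵢ/kT) = e^(−0.31136) + e^(−2.9261) + e^(−5.1080) = 0.73245 + 0.053606 + 0.0060482 = 0.79210.
F = −kT ln Z = −0.0176 × ln(0.79210) = −0.0176 × -0.23307 = 0.00410 eV.

0.00410 eV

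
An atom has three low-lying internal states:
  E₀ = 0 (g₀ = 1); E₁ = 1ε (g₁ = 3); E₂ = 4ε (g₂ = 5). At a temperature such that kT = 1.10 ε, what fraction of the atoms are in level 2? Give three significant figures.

0.0563

Eᵢ/kT = 0, 0.90909, 3.6364.
Z = Σ gᵢe^(−Eᵢ/kT) = 1·e^(−0) + 3·e^(−0.90909) + 5·e^(−3.6364) = 1.0000 + 1.2087 + 0.13174 = 2.3404.
P₂ = g₂ e^(−E₂/kT) / Z = 0.13174/2.3404 = 0.0563.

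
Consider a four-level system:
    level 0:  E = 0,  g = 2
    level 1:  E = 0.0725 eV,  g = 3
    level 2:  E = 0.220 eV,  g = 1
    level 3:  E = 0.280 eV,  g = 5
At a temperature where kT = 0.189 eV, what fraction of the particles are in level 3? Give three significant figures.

0.207

Eᵢ/kT = 0, 0.38360, 1.1640, 1.4815.
Z = Σ gᵢe^(−Eᵢ/kT) = 2·e^(−0) + 3·e^(−0.38360) + 1·e^(−1.1640) + 5·e^(−1.4815) = 2.0000 + 2.0442 + 0.31223 + 1.1365 = 5.4929.
P₃ = g₃ e^(−E₃/kT) / Z = 1.1365/5.4929 = 0.207.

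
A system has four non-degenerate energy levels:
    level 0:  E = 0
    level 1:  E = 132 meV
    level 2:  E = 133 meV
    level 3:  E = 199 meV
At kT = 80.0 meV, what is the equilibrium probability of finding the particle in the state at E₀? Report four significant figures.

Eᵢ/kT = 0, 1.65000, 1.66250, 2.48750.
Z = Σ e^(−Eᵢ/kT) = e^(−0) + e^(−1.65000) + e^(−1.66250) + e^(−2.48750) = 1.00000 + 0.192050 + 0.189664 + 0.0831175 = 1.46483.
P₀ = e^(−E₀/kT) / Z = 1.00000/1.46483 = 0.6827.

0.6827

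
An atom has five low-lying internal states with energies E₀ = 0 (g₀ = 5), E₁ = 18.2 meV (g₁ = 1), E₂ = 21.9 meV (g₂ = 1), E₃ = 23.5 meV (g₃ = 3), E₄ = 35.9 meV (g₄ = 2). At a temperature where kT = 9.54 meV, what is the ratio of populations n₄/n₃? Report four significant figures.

0.1817

n₄/n₃ = (g₄/g₃) exp[−(E₄−E₃)/kT] = (2/3) × exp(−(12.4 meV)/(9.54 meV)) = (2/3) × exp(-1.29979) = 0.1817.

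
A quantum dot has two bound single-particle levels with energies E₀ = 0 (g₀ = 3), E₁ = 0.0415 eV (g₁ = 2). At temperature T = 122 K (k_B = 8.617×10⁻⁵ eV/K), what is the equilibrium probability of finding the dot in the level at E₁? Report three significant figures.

0.0127

k_BT = 8.617×10⁻⁵ × 122 K = 0.010513 eV.
Eᵢ/kT = 0, 3.9475.
Z = Σ gᵢe^(−Eᵢ/kT) = 3·e^(−0) + 2·e^(−3.9475) = 3.0000 + 0.038606 = 3.0386.
P₁ = g₁ e^(−E₁/kT) / Z = 0.038606/3.0386 = 0.0127.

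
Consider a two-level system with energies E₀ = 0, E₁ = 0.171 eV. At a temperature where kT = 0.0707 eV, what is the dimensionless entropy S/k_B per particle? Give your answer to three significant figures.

0.283

Eᵢ/kT = 0, 2.4187.
Z = Σ e^(−Eᵢ/kT) = e^(−0) + e^(−2.4187) = 1.0000 + 0.089037 = 1.0890.
⟨E⟩ = Σ EᵢPᵢ = 0.013981 eV.
S/k_B = ln Z + ⟨E⟩/kT = ln(1.0890) + 0.013981/0.0707 = 0.085260 + 0.19775 = 0.283.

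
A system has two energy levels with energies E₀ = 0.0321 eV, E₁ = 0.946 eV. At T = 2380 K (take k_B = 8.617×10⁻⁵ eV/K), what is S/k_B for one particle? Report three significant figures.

0.0627

k_BT = 8.617×10⁻⁵ × 2380 K = 0.20508 eV.
Eᵢ/kT = 0.15652, 4.6128.
Z = Σ e^(−Eᵢ/kT) = e^(−0.15652) + e^(−4.6128) = 0.85511 + 0.0099240 = 0.86503.
⟨E⟩ = Σ EᵢPᵢ = 0.042585 eV.
S/k_B = ln Z + ⟨E⟩/kT = ln(0.86503) + 0.042585/0.20508 = -0.14499 + 0.20765 = 0.0627.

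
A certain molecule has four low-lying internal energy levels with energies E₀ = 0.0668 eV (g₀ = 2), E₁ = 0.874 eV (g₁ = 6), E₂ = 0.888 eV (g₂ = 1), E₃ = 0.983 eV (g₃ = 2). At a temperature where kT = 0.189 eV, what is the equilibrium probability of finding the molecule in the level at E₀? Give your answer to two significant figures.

Eᵢ/kT = 0.3534, 4.624, 4.698, 5.201.
Z = Σ gᵢe^(−Eᵢ/kT) = 2·e^(−0.3534) + 6·e^(−4.624) + 1·e^(−4.698) + 2·e^(−5.201) = 1.405 + 0.05888 + 0.009113 + 0.01102 = 1.484.
P₀ = g₀ e^(−E₀/kT) / Z = 1.405/1.484 = 0.95.

0.95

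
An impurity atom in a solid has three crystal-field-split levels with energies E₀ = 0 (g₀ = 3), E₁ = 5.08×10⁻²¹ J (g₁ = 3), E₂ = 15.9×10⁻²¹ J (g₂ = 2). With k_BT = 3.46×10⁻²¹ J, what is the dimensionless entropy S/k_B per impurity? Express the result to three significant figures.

Eᵢ/kT = 0, 1.4682, 4.5954.
Z = Σ gᵢe^(−Eᵢ/kT) = 3·e^(−0) + 3·e^(−1.4682) + 2·e^(−4.5954) = 3.0000 + 0.69102 + 0.020196 = 3.7112.
⟨E⟩ = Σ EᵢPᵢ = 1.0324 ×10⁻²¹ J.
S/k_B = ln Z + ⟨E⟩/kT = ln(3.7112) + 1.0324/3.46 = 1.3114 + 0.29838 = 1.61.

1.61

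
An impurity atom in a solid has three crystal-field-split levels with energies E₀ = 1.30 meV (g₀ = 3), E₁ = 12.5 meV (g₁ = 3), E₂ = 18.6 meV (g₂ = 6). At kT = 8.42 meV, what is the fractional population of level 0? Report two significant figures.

0.66

Eᵢ/kT = 0.1544, 1.485, 2.209.
Z = Σ gᵢe^(−Eᵢ/kT) = 3·e^(−0.1544) + 3·e^(−1.485) + 6·e^(−2.209) = 2.571 + 0.6795 + 0.6589 = 3.909.
P₀ = g₀ e^(−E₀/kT) / Z = 2.571/3.909 = 0.66.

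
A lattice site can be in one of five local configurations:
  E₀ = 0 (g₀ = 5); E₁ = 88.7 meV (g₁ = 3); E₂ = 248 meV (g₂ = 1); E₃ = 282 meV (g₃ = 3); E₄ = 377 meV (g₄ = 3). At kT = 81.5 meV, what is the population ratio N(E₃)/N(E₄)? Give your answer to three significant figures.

3.21

n₃/n₄ = (g₃/g₄) exp[−(E₃−E₄)/kT] = (3/3) × exp(−(-95 meV)/(81.5 meV)) = (3/3) × exp(1.1656) = 3.21.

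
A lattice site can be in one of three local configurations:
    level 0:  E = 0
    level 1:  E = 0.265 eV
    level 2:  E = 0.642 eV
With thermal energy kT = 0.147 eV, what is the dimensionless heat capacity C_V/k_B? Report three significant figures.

0.571

Eᵢ/kT = 0, 1.8027, 4.3673.
Z = Σ e^(−Eᵢ/kT) = e^(−0) + e^(−1.8027) + e^(−4.3673) = 1.0000 + 0.16485 + 0.012685 = 1.1775.
⟨E⟩ = 0.044016 eV, ⟨E²⟩ = 0.014272 eV².
C_V/k_B = (⟨E²⟩ − ⟨E⟩²)/(kT)² = (0.014272 − 0.0019374)/0.021609 = 0.571.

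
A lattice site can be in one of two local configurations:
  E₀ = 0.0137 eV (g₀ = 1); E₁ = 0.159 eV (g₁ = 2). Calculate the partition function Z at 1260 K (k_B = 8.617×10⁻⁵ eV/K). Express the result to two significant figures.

k_BT = 8.617×10⁻⁵ × 1260 K = 0.1086 eV.
Eᵢ/kT = 0.1262, 1.464.
Z = Σ gᵢe^(−Eᵢ/kT) = 1·e^(−0.1262) + 2·e^(−1.464) = 0.8814 + 0.4626 = 1.344.

Z = 1.3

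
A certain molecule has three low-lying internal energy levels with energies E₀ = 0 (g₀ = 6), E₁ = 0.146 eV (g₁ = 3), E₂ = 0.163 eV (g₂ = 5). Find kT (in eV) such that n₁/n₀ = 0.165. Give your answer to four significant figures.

0.1317 eV

n₁/n₀ = (g₁/g₀) exp[−(E₁−E₀)/kT] = 0.165.
⇒ (E₁−E₀)/kT = ln((3/6)/0.165) = ln(3.03030) = 1.10866.
kT = 0.146 eV / 1.10866 = 0.1317 eV.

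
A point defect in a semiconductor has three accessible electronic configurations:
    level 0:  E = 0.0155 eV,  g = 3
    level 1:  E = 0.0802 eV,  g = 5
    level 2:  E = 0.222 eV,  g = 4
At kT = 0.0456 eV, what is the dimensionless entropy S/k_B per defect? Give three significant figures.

1.90

Eᵢ/kT = 0.33991, 1.7588, 4.8684.
Z = Σ gᵢe^(−Eᵢ/kT) = 3·e^(−0.33991) + 5·e^(−1.7588) + 4·e^(−4.8684) = 2.1355 + 0.86126 + 0.030743 = 3.0275.
⟨E⟩ = Σ EᵢPᵢ = 0.036003 eV.
S/k_B = ln Z + ⟨E⟩/kT = ln(3.0275) + 0.036003/0.0456 = 1.1077 + 0.78954 = 1.90.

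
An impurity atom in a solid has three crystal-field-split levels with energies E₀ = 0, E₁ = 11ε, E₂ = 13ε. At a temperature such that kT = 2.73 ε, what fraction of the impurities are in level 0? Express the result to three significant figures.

0.974

Eᵢ/kT = 0, 4.0293, 4.7619.
Z = Σ e^(−Eᵢ/kT) = e^(−0) + e^(−4.0293) + e^(−4.7619) = 1.0000 + 0.017787 + 0.0085494 = 1.0263.
P₀ = e^(−E₀/kT) / Z = 1.0000/1.0263 = 0.974.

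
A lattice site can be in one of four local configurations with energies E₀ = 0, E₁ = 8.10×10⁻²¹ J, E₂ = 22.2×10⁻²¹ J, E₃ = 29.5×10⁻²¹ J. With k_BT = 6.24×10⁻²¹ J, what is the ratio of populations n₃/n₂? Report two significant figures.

n₃/n₂ = exp[−(E₃−E₂)/kT] = exp(−(7.3 ×10⁻²¹ J)/(6.24 ×10⁻²¹ J)) = exp(-1.170) = 0.31.

0.31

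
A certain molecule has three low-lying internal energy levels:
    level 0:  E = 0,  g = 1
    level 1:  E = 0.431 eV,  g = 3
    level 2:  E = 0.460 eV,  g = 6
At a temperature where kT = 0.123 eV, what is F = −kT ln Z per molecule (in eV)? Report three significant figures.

Eᵢ/kT = 0, 3.5041, 3.7398.
Z = Σ gᵢe^(−Eᵢ/kT) = 1·e^(−0) + 3·e^(−3.5041) + 6·e^(−3.7398) = 1.0000 + 0.090221 + 0.14255 = 1.2328.
F = −kT ln Z = −0.123 × ln(1.2328) = −0.123 × 0.20929 = -0.0257 eV.

-0.0257 eV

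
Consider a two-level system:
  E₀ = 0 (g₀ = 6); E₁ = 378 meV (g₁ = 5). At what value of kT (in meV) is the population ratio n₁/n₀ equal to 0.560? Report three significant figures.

951 meV

n₁/n₀ = (g₁/g₀) exp[−(E₁−E₀)/kT] = 0.560.
⇒ (E₁−E₀)/kT = ln((5/6)/0.560) = ln(1.4881) = 0.39750.
kT = 378 meV / 0.39750 = 951 meV.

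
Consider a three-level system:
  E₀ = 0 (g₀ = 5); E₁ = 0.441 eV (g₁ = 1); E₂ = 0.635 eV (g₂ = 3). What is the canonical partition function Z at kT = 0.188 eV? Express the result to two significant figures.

Eᵢ/kT = 0, 2.346, 3.378.
Z = Σ gᵢe^(−Eᵢ/kT) = 5·e^(−0) + 1·e^(−2.346) + 3·e^(−3.378) = 5.000 + 0.09575 + 0.1023 = 5.198.

Z = 5.2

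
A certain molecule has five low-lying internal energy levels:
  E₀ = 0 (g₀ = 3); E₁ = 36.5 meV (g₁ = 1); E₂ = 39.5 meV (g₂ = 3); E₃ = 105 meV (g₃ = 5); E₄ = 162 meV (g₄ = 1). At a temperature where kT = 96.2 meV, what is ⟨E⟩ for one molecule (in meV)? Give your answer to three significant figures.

Eᵢ/kT = 0, 0.37942, 0.41060, 1.0915, 1.6840.
Z = Σ gᵢe^(−Eᵢ/kT) = 3·e^(−0) + 1·e^(−0.37942) + 3·e^(−0.41060) + 5·e^(−1.0915) + 1·e^(−1.6840) = 3.0000 + 0.68426 + 1.9898 + 1.6786 + 0.18563 = 7.5383.
⟨E⟩ = Σ Eᵢ gᵢe^(−Eᵢ/kT) / Z = (0·3.0000 + 36.5·0.68426 + 39.5·1.9898 + 105·1.6786 + 162·0.18563) / 7.5383 = 41.1 meV.

41.1 meV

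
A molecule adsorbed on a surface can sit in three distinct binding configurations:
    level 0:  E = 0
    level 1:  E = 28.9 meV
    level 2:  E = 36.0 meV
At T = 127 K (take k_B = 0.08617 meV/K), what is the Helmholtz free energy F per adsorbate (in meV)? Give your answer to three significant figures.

-1.13 meV

k_BT = 0.08617 × 127 K = 10.944 meV.
Eᵢ/kT = 0, 2.6407, 3.2895.
Z = Σ e^(−Eᵢ/kT) = e^(−0) + e^(−2.6407) + e^(−3.2895) = 1.0000 + 0.071311 + 0.037272 = 1.1086.
F = −kT ln Z = −10.944 × ln(1.1086) = −10.944 × 0.10310 = -1.13 meV.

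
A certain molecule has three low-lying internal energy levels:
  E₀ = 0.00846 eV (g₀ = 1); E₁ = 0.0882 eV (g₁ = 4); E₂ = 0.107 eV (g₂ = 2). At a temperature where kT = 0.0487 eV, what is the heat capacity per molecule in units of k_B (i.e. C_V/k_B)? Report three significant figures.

0.767

Eᵢ/kT = 0.17372, 1.8111, 2.1971.
Z = Σ gᵢe^(−Eᵢ/kT) = 1·e^(−0.17372) + 4·e^(−1.8111) + 2·e^(−2.1971) = 0.84053 + 0.65390 + 0.22225 = 1.7167.
⟨E⟩ = 0.051591 eV, ⟨E²⟩ = 0.0044804 eV².
C_V/k_B = (⟨E²⟩ − ⟨E⟩²)/(kT)² = (0.0044804 − 0.0026616)/0.0023717 = 0.767.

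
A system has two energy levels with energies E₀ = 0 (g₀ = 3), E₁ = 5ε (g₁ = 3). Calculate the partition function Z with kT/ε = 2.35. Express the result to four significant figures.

Eᵢ/kT = 0, 2.12766.
Z = Σ gᵢe^(−Eᵢ/kT) = 3·e^(−0) + 3·e^(−2.12766) = 3.00000 + 0.357347 = 3.35735.

Z = 3.357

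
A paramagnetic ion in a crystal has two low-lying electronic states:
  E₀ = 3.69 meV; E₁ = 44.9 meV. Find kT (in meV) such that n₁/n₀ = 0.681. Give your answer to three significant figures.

n₁/n₀ = exp[−(E₁−E₀)/kT] = 0.681.
⇒ (E₁−E₀)/kT = ln(1/0.681) = ln(1.4684) = 0.38417.
kT = 41.21 meV / 0.38417 = 107 meV.

107 meV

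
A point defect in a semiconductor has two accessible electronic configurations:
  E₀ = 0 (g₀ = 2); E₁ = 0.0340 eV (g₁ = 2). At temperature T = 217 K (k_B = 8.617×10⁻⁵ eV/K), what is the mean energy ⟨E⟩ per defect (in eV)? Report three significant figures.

0.00475 eV

k_BT = 8.617×10⁻⁵ × 217 K = 0.018699 eV.
Eᵢ/kT = 0, 1.8183.
Z = Σ gᵢe^(−Eᵢ/kT) = 2·e^(−0) + 2·e^(−1.8183) = 2.0000 + 0.32460 = 2.3246.
⟨E⟩ = Σ Eᵢ gᵢe^(−Eᵢ/kT) / Z = (0·2.0000 + 0.0340·0.32460) / 2.3246 = 0.00475 eV.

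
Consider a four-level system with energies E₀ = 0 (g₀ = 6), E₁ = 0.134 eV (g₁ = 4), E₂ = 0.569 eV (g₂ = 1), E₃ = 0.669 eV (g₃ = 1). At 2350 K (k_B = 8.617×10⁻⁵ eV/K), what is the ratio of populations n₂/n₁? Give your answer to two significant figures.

0.029

k_BT = 8.617×10⁻⁵ × 2350 K = 0.2025 eV.
n₂/n₁ = (g₂/g₁) exp[−(E₂−E₁)/kT] = (1/4) × exp(−(0.435 eV)/(0.2025 eV)) = (1/4) × exp(-2.148) = 0.029.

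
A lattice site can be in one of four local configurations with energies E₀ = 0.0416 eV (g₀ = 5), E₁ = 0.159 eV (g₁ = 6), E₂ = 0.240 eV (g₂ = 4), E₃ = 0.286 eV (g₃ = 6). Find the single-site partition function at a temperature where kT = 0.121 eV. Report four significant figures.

Z = 6.273

Eᵢ/kT = 0.343802, 1.31405, 1.98347, 2.36364.
Z = Σ gᵢe^(−Eᵢ/kT) = 5·e^(−0.343802) + 6·e^(−1.31405) + 4·e^(−1.98347) + 6·e^(−2.36364) = 3.54535 + 1.61238 + 0.550364 + 0.564463 = 6.27256.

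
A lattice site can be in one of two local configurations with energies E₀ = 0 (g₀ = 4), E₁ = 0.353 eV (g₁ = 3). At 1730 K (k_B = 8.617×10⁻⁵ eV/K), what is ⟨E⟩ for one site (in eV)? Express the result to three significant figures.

k_BT = 8.617×10⁻⁵ × 1730 K = 0.14907 eV.
Eᵢ/kT = 0, 2.3680.
Z = Σ gᵢe^(−Eᵢ/kT) = 4·e^(−0) + 3·e^(−2.3680) = 4.0000 + 0.28100 = 4.2810.
⟨E⟩ = Σ Eᵢ gᵢe^(−Eᵢ/kT) / Z = (0·4.0000 + 0.353·0.28100) / 4.2810 = 0.0232 eV.

0.0232 eV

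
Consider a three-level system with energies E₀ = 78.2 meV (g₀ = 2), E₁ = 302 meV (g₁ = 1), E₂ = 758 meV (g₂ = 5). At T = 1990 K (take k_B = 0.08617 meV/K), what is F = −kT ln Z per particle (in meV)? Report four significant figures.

-69.48 meV

k_BT = 0.08617 × 1990 K = 171.478 meV.
Eᵢ/kT = 0.456035, 1.76116, 4.42039.
Z = Σ gᵢe^(−Eᵢ/kT) = 2·e^(−0.456035) + 1·e^(−1.76116) + 5·e^(−4.42039) = 1.26758 + 0.171845 + 0.0601477 = 1.49957.
F = −kT ln Z = −171.478 × ln(1.49957) = −171.478 × 0.405178 = -69.48 meV.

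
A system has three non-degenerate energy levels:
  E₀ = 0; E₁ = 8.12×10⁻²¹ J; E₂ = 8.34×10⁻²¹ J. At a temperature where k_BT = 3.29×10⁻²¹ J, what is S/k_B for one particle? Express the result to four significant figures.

0.5042

Eᵢ/kT = 0, 2.46809, 2.53495.
Z = Σ e^(−Eᵢ/kT) = e^(−0) + e^(−2.46809) + e^(−2.53495) = 1.00000 + 0.0847466 + 0.0792657 = 1.16401.
⟨E⟩ = Σ EᵢPᵢ = 1.15911 ×10⁻²¹ J.
S/k_B = ln Z + ⟨E⟩/kT = ln(1.16401) + 1.15911/3.29 = 0.151871 + 0.352313 = 0.5042.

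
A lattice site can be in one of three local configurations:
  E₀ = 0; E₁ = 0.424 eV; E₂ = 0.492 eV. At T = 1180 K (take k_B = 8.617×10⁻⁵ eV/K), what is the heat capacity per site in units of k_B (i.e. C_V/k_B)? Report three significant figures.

k_BT = 8.617×10⁻⁵ × 1180 K = 0.10168 eV.
Eᵢ/kT = 0, 4.1699, 4.8387.
Z = Σ e^(−Eᵢ/kT) = e^(−0) + e^(−4.1699) + e^(−4.8387) = 1.0000 + 0.015454 + 0.0079173 = 1.0234.
⟨E⟩ = 0.010209 eV, ⟨E²⟩ = 0.0045874 eV².
C_V/k_B = (⟨E²⟩ − ⟨E⟩²)/(kT)² = (0.0045874 − 0.00010422)/0.010339 = 0.434.

0.434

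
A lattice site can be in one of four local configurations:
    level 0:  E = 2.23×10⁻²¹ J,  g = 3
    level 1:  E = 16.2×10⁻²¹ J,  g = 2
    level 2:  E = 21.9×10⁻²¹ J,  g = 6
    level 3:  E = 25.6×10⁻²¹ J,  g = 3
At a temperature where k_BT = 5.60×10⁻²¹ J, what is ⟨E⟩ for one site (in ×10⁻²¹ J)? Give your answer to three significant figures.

Eᵢ/kT = 0.39821, 2.8929, 3.9107, 4.5714.
Z = Σ gᵢe^(−Eᵢ/kT) = 3·e^(−0.39821) + 2·e^(−2.8929) + 6·e^(−3.9107) + 3·e^(−4.5714) = 2.0146 + 0.11083 + 0.12016 + 0.031030 = 2.2766.
⟨E⟩ = Σ Eᵢ gᵢe^(−Eᵢ/kT) / Z = (2.23·2.0146 + 16.2·0.11083 + 21.9·0.12016 + 25.6·0.031030) / 2.2766 = 4.27 ×10⁻²¹ J.

4.27 ×10⁻²¹ J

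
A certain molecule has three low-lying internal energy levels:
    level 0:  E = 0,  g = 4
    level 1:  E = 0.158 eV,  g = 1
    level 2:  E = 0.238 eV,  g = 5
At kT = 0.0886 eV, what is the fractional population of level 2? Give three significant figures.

0.0756

Eᵢ/kT = 0, 1.7833, 2.6862.
Z = Σ gᵢe^(−Eᵢ/kT) = 4·e^(−0) + 1·e^(−1.7833) + 5·e^(−2.6862) = 4.0000 + 0.16808 + 0.34070 = 4.5088.
P₂ = g₂ e^(−E₂/kT) / Z = 0.34070/4.5088 = 0.0756.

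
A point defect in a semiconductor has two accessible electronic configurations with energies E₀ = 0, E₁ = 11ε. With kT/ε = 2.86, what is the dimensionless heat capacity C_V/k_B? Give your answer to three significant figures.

Eᵢ/kT = 0, 3.8462.
Z = Σ e^(−Eᵢ/kT) = e^(−0) + e^(−3.8462) = 1.0000 + 0.021361 = 1.0214.
⟨E⟩ = 0.23005 ε, ⟨E²⟩ = 2.5305 ε².
C_V/k_B = (⟨E²⟩ − ⟨E⟩²)/(kT)² = (2.5305 − 0.052923)/8.1796 = 0.303.

0.303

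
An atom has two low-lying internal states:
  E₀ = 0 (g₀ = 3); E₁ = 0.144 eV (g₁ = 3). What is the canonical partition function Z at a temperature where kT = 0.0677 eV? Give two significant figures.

Eᵢ/kT = 0, 2.127.
Z = Σ gᵢe^(−Eᵢ/kT) = 3·e^(−0) + 3·e^(−2.127) = 3.000 + 0.3576 = 3.358.

Z = 3.4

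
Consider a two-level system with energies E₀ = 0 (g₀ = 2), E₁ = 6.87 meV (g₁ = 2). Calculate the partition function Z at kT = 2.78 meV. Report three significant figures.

Eᵢ/kT = 0, 2.4712.
Z = Σ gᵢe^(−Eᵢ/kT) = 2·e^(−0) + 2·e^(−2.4712) = 2.0000 + 0.16897 = 2.1690.

Z = 2.17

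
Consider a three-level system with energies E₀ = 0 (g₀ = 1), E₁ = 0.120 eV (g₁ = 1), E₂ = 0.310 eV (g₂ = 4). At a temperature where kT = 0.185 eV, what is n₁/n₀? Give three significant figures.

n₁/n₀ = (g₁/g₀) exp[−(E₁−E₀)/kT] = (1/1) × exp(−(0.120 eV)/(0.185 eV)) = (1/1) × exp(-0.64865) = 0.523.

0.523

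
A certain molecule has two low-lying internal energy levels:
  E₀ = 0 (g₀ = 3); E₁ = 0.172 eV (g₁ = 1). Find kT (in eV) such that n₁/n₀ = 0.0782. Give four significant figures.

n₁/n₀ = (g₁/g₀) exp[−(E₁−E₀)/kT] = 0.0782.
⇒ (E₁−E₀)/kT = ln((1/3)/0.0782) = ln(4.26257) = 1.44987.
kT = 0.172 eV / 1.44987 = 0.1186 eV.

0.1186 eV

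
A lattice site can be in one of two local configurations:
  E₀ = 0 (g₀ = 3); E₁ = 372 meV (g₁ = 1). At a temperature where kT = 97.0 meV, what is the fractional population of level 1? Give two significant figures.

0.0071

Eᵢ/kT = 0, 3.835.
Z = Σ gᵢe^(−Eᵢ/kT) = 3·e^(−0) + 1·e^(−3.835) = 3.000 + 0.02160 = 3.022.
P₁ = g₁ e^(−E₁/kT) / Z = 0.02160/3.022 = 0.0071.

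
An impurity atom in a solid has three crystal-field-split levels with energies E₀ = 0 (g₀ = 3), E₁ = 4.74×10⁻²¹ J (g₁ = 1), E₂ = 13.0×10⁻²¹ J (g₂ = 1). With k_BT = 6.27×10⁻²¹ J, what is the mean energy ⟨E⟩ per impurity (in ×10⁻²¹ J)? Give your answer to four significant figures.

Eᵢ/kT = 0, 0.755981, 2.07337.
Z = Σ gᵢe^(−Eᵢ/kT) = 3·e^(−0) + 1·e^(−0.755981) + 1·e^(−2.07337) = 3.00000 + 0.469550 + 0.125761 = 3.59531.
⟨E⟩ = Σ Eᵢ gᵢe^(−Eᵢ/kT) / Z = (0·3.00000 + 4.74·0.469550 + 13.0·0.125761) / 3.59531 = 1.074 ×10⁻²¹ J.

1.074 ×10⁻²¹ J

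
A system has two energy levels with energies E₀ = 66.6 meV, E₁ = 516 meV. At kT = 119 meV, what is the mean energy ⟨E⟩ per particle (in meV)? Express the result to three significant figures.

76.7 meV

Eᵢ/kT = 0.55966, 4.3361.
Z = Σ e^(−Eᵢ/kT) = e^(−0.55966) + e^(−4.3361) = 0.57140 + 0.013087 = 0.58449.
⟨E⟩ = Σ Eᵢ e^(−Eᵢ/kT) / Z = (66.6·0.57140 + 516·0.013087) / 0.58449 = 76.7 meV.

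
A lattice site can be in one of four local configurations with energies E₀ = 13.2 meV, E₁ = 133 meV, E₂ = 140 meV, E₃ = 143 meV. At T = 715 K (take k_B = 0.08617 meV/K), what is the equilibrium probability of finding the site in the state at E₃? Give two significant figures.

0.087

k_BT = 0.08617 × 715 K = 61.61 meV.
Eᵢ/kT = 0.2143, 2.159, 2.272, 2.321.
Z = Σ e^(−Eᵢ/kT) = e^(−0.2143) + e^(−2.159) + e^(−2.272) + e^(−2.321) = 0.8071 + 0.1154 + 0.1031 + 0.09818 = 1.124.
P₃ = e^(−E₃/kT) / Z = 0.09818/1.124 = 0.087.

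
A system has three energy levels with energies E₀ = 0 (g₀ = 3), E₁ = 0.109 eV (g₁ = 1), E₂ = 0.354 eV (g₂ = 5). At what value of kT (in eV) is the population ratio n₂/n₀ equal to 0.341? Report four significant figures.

n₂/n₀ = (g₂/g₀) exp[−(E₂−E₀)/kT] = 0.341.
⇒ (E₂−E₀)/kT = ln((5/3)/0.341) = ln(4.88759) = 1.58670.
kT = 0.354 eV / 1.58670 = 0.2231 eV.

0.2231 eV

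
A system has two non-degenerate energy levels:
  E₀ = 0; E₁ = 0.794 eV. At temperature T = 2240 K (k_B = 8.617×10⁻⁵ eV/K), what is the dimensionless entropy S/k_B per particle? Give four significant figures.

k_BT = 8.617×10⁻⁵ × 2240 K = 0.193021 eV.
Eᵢ/kT = 0, 4.11354.
Z = Σ e^(−Eᵢ/kT) = e^(−0) + e^(−4.11354) = 1.00000 + 0.0163498 = 1.01635.
⟨E⟩ = Σ EᵢPᵢ = 0.0127729 eV.
S/k_B = ln Z + ⟨E⟩/kT = ln(1.01635) + 0.0127729/0.193021 = 0.0162178 + 0.0661736 = 0.08239.

0.08239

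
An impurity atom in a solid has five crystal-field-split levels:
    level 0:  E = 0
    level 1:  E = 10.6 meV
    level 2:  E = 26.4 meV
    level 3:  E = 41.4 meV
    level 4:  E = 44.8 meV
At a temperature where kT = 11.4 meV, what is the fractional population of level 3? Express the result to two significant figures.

0.017

Eᵢ/kT = 0, 0.9298, 2.316, 3.632, 3.930.
Z = Σ e^(−Eᵢ/kT) = e^(−0) + e^(−0.9298) + e^(−2.316) + e^(−3.632) + e^(−3.930) = 1.000 + 0.3946 + 0.09867 + 0.02646 + 0.01964 = 1.539.
P₃ = e^(−E₃/kT) / Z = 0.02646/1.539 = 0.017.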